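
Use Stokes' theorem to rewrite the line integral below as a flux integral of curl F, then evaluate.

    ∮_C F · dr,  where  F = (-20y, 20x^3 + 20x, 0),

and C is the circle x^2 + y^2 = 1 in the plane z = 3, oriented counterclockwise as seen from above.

Let S be the flat disk x^2 + y^2 ≤ 1 in the plane z = 3, with upward unit normal n̂ = ẑ. By Stokes' theorem,

    ∮_C F · dr = ∬_S (∇ × F) · n̂ dS = ∬_D (curl F)_z dA,

where D is the disk x^2 + y^2 ≤ 1.

Compute the curl of F = (-20y, 20x^3 + 20x, 0):
    (∇ × F)_x = ∂F_z/∂y - ∂F_y/∂z = 0,
    (∇ × F)_y = ∂F_x/∂z - ∂F_z/∂x = 0,
    (∇ × F)_z = ∂F_y/∂x - ∂F_x/∂y = 60x^2 + 40.

On z = 3, (curl F)_z = 60x^2 + 40.

Convert to polar (x = r cos θ, y = r sin θ, dA = r dr dθ); the integrand becomes 60r^2cos(θ)^2 + 40, so

    ∬_D (curl F)_z dA = ∫_0^{2π} ∫_0^{1} (60r^2cos(θ)^2 + 40) · r dr dθ.

Inner (r from 0 to 1): 15cos(θ)^2 + 20.
Outer (θ from 0 to 2π): 55π.

Therefore ∮_C F · dr = 55π.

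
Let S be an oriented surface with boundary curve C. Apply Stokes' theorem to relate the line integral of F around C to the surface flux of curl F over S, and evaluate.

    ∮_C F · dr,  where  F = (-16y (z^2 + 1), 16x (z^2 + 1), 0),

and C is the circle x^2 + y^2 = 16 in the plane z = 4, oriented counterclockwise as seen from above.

Let S be the flat disk x^2 + y^2 ≤ 16 in the plane z = 4, with upward unit normal n̂ = ẑ. By Stokes' theorem,

    ∮_C F · dr = ∬_S (∇ × F) · n̂ dS = ∬_D (curl F)_z dA,

where D is the disk x^2 + y^2 ≤ 16.

Compute the curl of F = (-16y (z^2 + 1), 16x (z^2 + 1), 0):
    (∇ × F)_x = ∂F_z/∂y - ∂F_y/∂z = -32x z,
    (∇ × F)_y = ∂F_x/∂z - ∂F_z/∂x = -32y z,
    (∇ × F)_z = ∂F_y/∂x - ∂F_x/∂y = 32z^2 + 32.

On z = 4, (curl F)_z = 544.

Convert to polar (x = r cos θ, y = r sin θ, dA = r dr dθ); the integrand becomes 544, so

    ∬_D (curl F)_z dA = ∫_0^{2π} ∫_0^{4} (544) · r dr dθ.

Inner (r from 0 to 4): 4352.
Outer (θ from 0 to 2π): 8704π.

Therefore ∮_C F · dr = 8704π.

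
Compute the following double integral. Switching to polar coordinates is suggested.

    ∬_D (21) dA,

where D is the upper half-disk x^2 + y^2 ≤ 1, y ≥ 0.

The region D is 0 ≤ r ≤ 1, 0 ≤ θ ≤ π in polar coordinates, where x = r cos(θ), y = r sin(θ), and dA = r dr dθ.

Under the substitution, the integrand becomes 21, so

    ∬_D (21) dA = ∫_{0}^{π} ∫_{0}^{1} (21) · r dr dθ.

Inner integral (in r): ∫_{0}^{1} (21) · r dr = 21/2.

Outer integral (in θ): ∫_{0}^{π} (21/2) dθ = 21π/2.

Therefore ∬_D (21) dA = 21π/2.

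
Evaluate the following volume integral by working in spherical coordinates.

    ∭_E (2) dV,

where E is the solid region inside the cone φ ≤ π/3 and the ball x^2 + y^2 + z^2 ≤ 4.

In spherical coordinates, x = ρ sin(φ) cos(θ), y = ρ sin(φ) sin(θ), z = ρ cos(φ), and dV = ρ^2 sin(φ) dρ dφ dθ.

The integrand becomes 2, so

    ∭_E (2) dV = ∫_{0}^{2π} ∫_{0}^{π/3} ∫_{0}^{2} (2) · ρ^2 sin(φ) dρ dφ dθ.

Inner (ρ): 16sin(φ)/3.
Middle (φ): 8/3.
Outer (θ): 16π/3.

Therefore the triple integral equals 16π/3.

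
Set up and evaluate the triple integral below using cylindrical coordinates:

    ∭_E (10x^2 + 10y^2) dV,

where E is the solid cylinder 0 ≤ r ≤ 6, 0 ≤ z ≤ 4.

In cylindrical coordinates, x = r cos(θ), y = r sin(θ), z = z, and dV = r dr dθ dz.

The integrand becomes 10r^2, so

    ∭_E (10x^2 + 10y^2) dV = ∫_{0}^{2π} ∫_{0}^{6} ∫_{0}^{4} (10r^2) · r dz dr dθ.

Inner (z): 40r^3.
Middle (r from 0 to 6): 12960.
Outer (θ): 25920π.

Therefore the triple integral equals 25920π.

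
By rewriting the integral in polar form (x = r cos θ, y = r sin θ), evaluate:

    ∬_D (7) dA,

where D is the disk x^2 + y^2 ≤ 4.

The region D is 0 ≤ r ≤ 2, 0 ≤ θ ≤ 2π in polar coordinates, where x = r cos(θ), y = r sin(θ), and dA = r dr dθ.

Under the substitution, the integrand becomes 7, so

    ∬_D (7) dA = ∫_{0}^{2π} ∫_{0}^{2} (7) · r dr dθ.

Inner integral (in r): ∫_{0}^{2} (7) · r dr = 14.

Outer integral (in θ): ∫_{0}^{2π} (14) dθ = 28π.

Therefore ∬_D (7) dA = 28π.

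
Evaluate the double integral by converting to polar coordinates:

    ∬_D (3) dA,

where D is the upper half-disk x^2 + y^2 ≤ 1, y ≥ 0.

The region D is 0 ≤ r ≤ 1, 0 ≤ θ ≤ π in polar coordinates, where x = r cos(θ), y = r sin(θ), and dA = r dr dθ.

Under the substitution, the integrand becomes 3, so

    ∬_D (3) dA = ∫_{0}^{π} ∫_{0}^{1} (3) · r dr dθ.

Inner integral (in r): ∫_{0}^{1} (3) · r dr = 3/2.

Outer integral (in θ): ∫_{0}^{π} (3/2) dθ = 3π/2.

Therefore ∬_D (3) dA = 3π/2.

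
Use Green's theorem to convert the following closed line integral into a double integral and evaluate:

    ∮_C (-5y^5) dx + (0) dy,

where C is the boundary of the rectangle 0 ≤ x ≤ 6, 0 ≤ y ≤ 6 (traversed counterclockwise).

Green's theorem converts the closed line integral into a double integral over the enclosed region D:

    ∮_C P dx + Q dy = ∬_D (∂Q/∂x - ∂P/∂y) dA.

Here P = -5y^5, Q = 0, so

    ∂Q/∂x = 0,    ∂P/∂y = -25y^4,
    ∂Q/∂x - ∂P/∂y = 25y^4.

D is the region 0 ≤ x ≤ 6, 0 ≤ y ≤ 6. Evaluating the double integral:

    ∬_D (25y^4) dA = ∫_0^{6} ∫_0^{6} (25y^4) dy dx.

Inner (y from 0 to 6): 38880.
Outer (x from 0 to 6): 233280.

Therefore ∮_C P dx + Q dy = 233280.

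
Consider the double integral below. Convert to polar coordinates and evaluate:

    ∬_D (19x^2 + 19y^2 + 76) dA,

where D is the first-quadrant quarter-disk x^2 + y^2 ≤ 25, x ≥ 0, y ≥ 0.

The region D is 0 ≤ r ≤ 5, 0 ≤ θ ≤ π/2 in polar coordinates, where x = r cos(θ), y = r sin(θ), and dA = r dr dθ.

Under the substitution, the integrand becomes 19r^2 + 76, so

    ∬_D (19x^2 + 19y^2 + 76) dA = ∫_{0}^{π/2} ∫_{0}^{5} (19r^2 + 76) · r dr dθ.

Inner integral (in r): ∫_{0}^{5} (19r^2 + 76) · r dr = 15675/4.

Outer integral (in θ): ∫_{0}^{π/2} (15675/4) dθ = 15675π/8.

Therefore ∬_D (19x^2 + 19y^2 + 76) dA = 15675π/8.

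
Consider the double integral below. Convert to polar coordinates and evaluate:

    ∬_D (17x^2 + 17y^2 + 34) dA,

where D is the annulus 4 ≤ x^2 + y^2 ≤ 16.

The region D is 2 ≤ r ≤ 4, 0 ≤ θ ≤ 2π in polar coordinates, where x = r cos(θ), y = r sin(θ), and dA = r dr dθ.

Under the substitution, the integrand becomes 17r^2 + 34, so

    ∬_D (17x^2 + 17y^2 + 34) dA = ∫_{0}^{2π} ∫_{2}^{4} (17r^2 + 34) · r dr dθ.

Inner integral (in r): ∫_{2}^{4} (17r^2 + 34) · r dr = 1224.

Outer integral (in θ): ∫_{0}^{2π} (1224) dθ = 2448π.

Therefore ∬_D (17x^2 + 17y^2 + 34) dA = 2448π.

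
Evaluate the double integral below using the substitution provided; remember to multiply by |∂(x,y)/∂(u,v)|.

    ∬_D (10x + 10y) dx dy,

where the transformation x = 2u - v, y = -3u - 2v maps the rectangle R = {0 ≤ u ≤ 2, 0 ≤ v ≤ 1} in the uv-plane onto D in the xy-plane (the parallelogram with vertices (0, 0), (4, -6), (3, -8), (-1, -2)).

Compute the Jacobian determinant of (x, y) with respect to (u, v):

    ∂(x,y)/∂(u,v) = | 2  -1 | = (2)(-2) - (-1)(-3) = -7.
                   | -3  -2 |

Its absolute value is |J| = 7 (the area scaling factor).

Substituting x = 2u - v, y = -3u - 2v into the integrand,

    10x + 10y → -10u - 30v,

so the integral becomes

    ∬_R (-10u - 30v) · |J| du dv = ∫_0^2 ∫_0^1 (-70u - 210v) dv du.

Inner (v): -70u - 105.
Outer (u): -350.

Therefore ∬_D (10x + 10y) dx dy = -350.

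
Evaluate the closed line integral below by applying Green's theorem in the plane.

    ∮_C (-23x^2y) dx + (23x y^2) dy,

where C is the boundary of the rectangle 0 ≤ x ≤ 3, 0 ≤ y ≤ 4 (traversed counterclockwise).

Green's theorem converts the closed line integral into a double integral over the enclosed region D:

    ∮_C P dx + Q dy = ∬_D (∂Q/∂x - ∂P/∂y) dA.

Here P = -23x^2y, Q = 23x y^2, so

    ∂Q/∂x = 23y^2,    ∂P/∂y = -23x^2,
    ∂Q/∂x - ∂P/∂y = 23x^2 + 23y^2.

D is the region 0 ≤ x ≤ 3, 0 ≤ y ≤ 4. Evaluating the double integral:

    ∬_D (23x^2 + 23y^2) dA = ∫_0^{3} ∫_0^{4} (23x^2 + 23y^2) dy dx.

Inner (y from 0 to 4): 92x^2 + 1472/3.
Outer (x from 0 to 3): 2300.

Therefore ∮_C P dx + Q dy = 2300.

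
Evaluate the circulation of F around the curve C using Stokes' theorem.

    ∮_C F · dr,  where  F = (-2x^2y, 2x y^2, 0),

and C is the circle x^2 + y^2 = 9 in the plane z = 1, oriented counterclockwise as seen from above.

Let S be the flat disk x^2 + y^2 ≤ 9 in the plane z = 1, with upward unit normal n̂ = ẑ. By Stokes' theorem,

    ∮_C F · dr = ∬_S (∇ × F) · n̂ dS = ∬_D (curl F)_z dA,

where D is the disk x^2 + y^2 ≤ 9.

Compute the curl of F = (-2x^2y, 2x y^2, 0):
    (∇ × F)_x = ∂F_z/∂y - ∂F_y/∂z = 0,
    (∇ × F)_y = ∂F_x/∂z - ∂F_z/∂x = 0,
    (∇ × F)_z = ∂F_y/∂x - ∂F_x/∂y = 2x^2 + 2y^2.

On z = 1, (curl F)_z = 2x^2 + 2y^2.

Convert to polar (x = r cos θ, y = r sin θ, dA = r dr dθ); the integrand becomes 2r^2, so

    ∬_D (curl F)_z dA = ∫_0^{2π} ∫_0^{3} (2r^2) · r dr dθ.

Inner (r from 0 to 3): 81/2.
Outer (θ from 0 to 2π): 81π.

Therefore ∮_C F · dr = 81π.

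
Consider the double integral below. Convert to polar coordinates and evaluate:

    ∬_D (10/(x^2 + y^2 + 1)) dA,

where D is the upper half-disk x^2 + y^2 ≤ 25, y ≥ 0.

The region D is 0 ≤ r ≤ 5, 0 ≤ θ ≤ π in polar coordinates, where x = r cos(θ), y = r sin(θ), and dA = r dr dθ.

Under the substitution, the integrand becomes 10/(r^2 + 1), so

    ∬_D (10/(x^2 + y^2 + 1)) dA = ∫_{0}^{π} ∫_{0}^{5} (10/(r^2 + 1)) · r dr dθ.

Inner integral (in r): ∫_{0}^{5} (10/(r^2 + 1)) · r dr = log(11881376).

Outer integral (in θ): ∫_{0}^{π} (log(11881376)) dθ = log(11881376^π).

Therefore ∬_D (10/(x^2 + y^2 + 1)) dA = log(11881376^π).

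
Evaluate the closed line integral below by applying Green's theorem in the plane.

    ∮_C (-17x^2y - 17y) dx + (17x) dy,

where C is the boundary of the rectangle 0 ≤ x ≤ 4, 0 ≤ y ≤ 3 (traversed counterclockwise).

Green's theorem converts the closed line integral into a double integral over the enclosed region D:

    ∮_C P dx + Q dy = ∬_D (∂Q/∂x - ∂P/∂y) dA.

Here P = -17x^2y - 17y, Q = 17x, so

    ∂Q/∂x = 17,    ∂P/∂y = -17x^2 - 17,
    ∂Q/∂x - ∂P/∂y = 17x^2 + 34.

D is the region 0 ≤ x ≤ 4, 0 ≤ y ≤ 3. Evaluating the double integral:

    ∬_D (17x^2 + 34) dA = ∫_0^{4} ∫_0^{3} (17x^2 + 34) dy dx.

Inner (y from 0 to 3): 51x^2 + 102.
Outer (x from 0 to 4): 1496.

Therefore ∮_C P dx + Q dy = 1496.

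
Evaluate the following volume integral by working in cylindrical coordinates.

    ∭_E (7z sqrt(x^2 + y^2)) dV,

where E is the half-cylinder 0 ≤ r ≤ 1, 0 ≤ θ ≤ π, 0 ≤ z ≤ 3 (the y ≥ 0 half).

In cylindrical coordinates, x = r cos(θ), y = r sin(θ), z = z, and dV = r dr dθ dz.

The integrand becomes 7r z, so

    ∭_E (7z sqrt(x^2 + y^2)) dV = ∫_{0}^{π} ∫_{0}^{1} ∫_{0}^{3} (7r z) · r dz dr dθ.

Inner (z): 63r^2/2.
Middle (r from 0 to 1): 21/2.
Outer (θ): 21π/2.

Therefore the triple integral equals 21π/2.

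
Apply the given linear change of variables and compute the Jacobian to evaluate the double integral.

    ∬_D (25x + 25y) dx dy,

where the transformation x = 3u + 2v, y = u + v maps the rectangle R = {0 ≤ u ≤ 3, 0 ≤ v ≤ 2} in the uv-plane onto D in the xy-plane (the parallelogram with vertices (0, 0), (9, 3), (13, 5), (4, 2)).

Compute the Jacobian determinant of (x, y) with respect to (u, v):

    ∂(x,y)/∂(u,v) = | 3  2 | = (3)(1) - (2)(1) = 1.
                   | 1  1 |

Its absolute value is |J| = 1 (the area scaling factor).

Substituting x = 3u + 2v, y = u + v into the integrand,

    25x + 25y → 100u + 75v,

so the integral becomes

    ∬_R (100u + 75v) · |J| du dv = ∫_0^3 ∫_0^2 (100u + 75v) dv du.

Inner (v): 200u + 150.
Outer (u): 1350.

Therefore ∬_D (25x + 25y) dx dy = 1350.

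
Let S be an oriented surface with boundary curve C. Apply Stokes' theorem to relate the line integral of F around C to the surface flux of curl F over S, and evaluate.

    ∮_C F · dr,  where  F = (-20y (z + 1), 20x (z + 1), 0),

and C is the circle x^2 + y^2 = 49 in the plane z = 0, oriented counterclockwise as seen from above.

Let S be the flat disk x^2 + y^2 ≤ 49 in the plane z = 0, with upward unit normal n̂ = ẑ. By Stokes' theorem,

    ∮_C F · dr = ∬_S (∇ × F) · n̂ dS = ∬_D (curl F)_z dA,

where D is the disk x^2 + y^2 ≤ 49.

Compute the curl of F = (-20y (z + 1), 20x (z + 1), 0):
    (∇ × F)_x = ∂F_z/∂y - ∂F_y/∂z = -20x,
    (∇ × F)_y = ∂F_x/∂z - ∂F_z/∂x = -20y,
    (∇ × F)_z = ∂F_y/∂x - ∂F_x/∂y = 40z + 40.

On z = 0, (curl F)_z = 40.

Convert to polar (x = r cos θ, y = r sin θ, dA = r dr dθ); the integrand becomes 40, so

    ∬_D (curl F)_z dA = ∫_0^{2π} ∫_0^{7} (40) · r dr dθ.

Inner (r from 0 to 7): 980.
Outer (θ from 0 to 2π): 1960π.

Therefore ∮_C F · dr = 1960π.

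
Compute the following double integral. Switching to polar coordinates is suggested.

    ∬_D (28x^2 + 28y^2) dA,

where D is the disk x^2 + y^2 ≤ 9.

The region D is 0 ≤ r ≤ 3, 0 ≤ θ ≤ 2π in polar coordinates, where x = r cos(θ), y = r sin(θ), and dA = r dr dθ.

Under the substitution, the integrand becomes 28r^2, so

    ∬_D (28x^2 + 28y^2) dA = ∫_{0}^{2π} ∫_{0}^{3} (28r^2) · r dr dθ.

Inner integral (in r): ∫_{0}^{3} (28r^2) · r dr = 567.

Outer integral (in θ): ∫_{0}^{2π} (567) dθ = 1134π.

Therefore ∬_D (28x^2 + 28y^2) dA = 1134π.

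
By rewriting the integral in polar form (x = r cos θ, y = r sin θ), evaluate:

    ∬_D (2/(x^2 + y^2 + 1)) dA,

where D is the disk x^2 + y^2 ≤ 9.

The region D is 0 ≤ r ≤ 3, 0 ≤ θ ≤ 2π in polar coordinates, where x = r cos(θ), y = r sin(θ), and dA = r dr dθ.

Under the substitution, the integrand becomes 2/(r^2 + 1), so

    ∬_D (2/(x^2 + y^2 + 1)) dA = ∫_{0}^{2π} ∫_{0}^{3} (2/(r^2 + 1)) · r dr dθ.

Inner integral (in r): ∫_{0}^{3} (2/(r^2 + 1)) · r dr = log(10).

Outer integral (in θ): ∫_{0}^{2π} (log(10)) dθ = 2π log(10).

Therefore ∬_D (2/(x^2 + y^2 + 1)) dA = 2π log(10).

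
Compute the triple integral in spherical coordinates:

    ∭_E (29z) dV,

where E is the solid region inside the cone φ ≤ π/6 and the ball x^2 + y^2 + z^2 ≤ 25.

In spherical coordinates, x = ρ sin(φ) cos(θ), y = ρ sin(φ) sin(θ), z = ρ cos(φ), and dV = ρ^2 sin(φ) dρ dφ dθ.

The integrand becomes 29ρ cos(φ), so

    ∭_E (29z) dV = ∫_{0}^{2π} ∫_{0}^{π/6} ∫_{0}^{5} (29ρ cos(φ)) · ρ^2 sin(φ) dρ dφ dθ.

Inner (ρ): 18125sin(2φ)/8.
Middle (φ): 18125/32.
Outer (θ): 18125π/16.

Therefore the triple integral equals 18125π/16.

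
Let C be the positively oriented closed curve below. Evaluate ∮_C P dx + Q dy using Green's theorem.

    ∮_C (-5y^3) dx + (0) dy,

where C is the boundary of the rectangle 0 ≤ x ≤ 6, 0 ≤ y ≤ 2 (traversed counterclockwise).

Green's theorem converts the closed line integral into a double integral over the enclosed region D:

    ∮_C P dx + Q dy = ∬_D (∂Q/∂x - ∂P/∂y) dA.

Here P = -5y^3, Q = 0, so

    ∂Q/∂x = 0,    ∂P/∂y = -15y^2,
    ∂Q/∂x - ∂P/∂y = 15y^2.

D is the region 0 ≤ x ≤ 6, 0 ≤ y ≤ 2. Evaluating the double integral:

    ∬_D (15y^2) dA = ∫_0^{6} ∫_0^{2} (15y^2) dy dx.

Inner (y from 0 to 2): 40.
Outer (x from 0 to 6): 240.

Therefore ∮_C P dx + Q dy = 240.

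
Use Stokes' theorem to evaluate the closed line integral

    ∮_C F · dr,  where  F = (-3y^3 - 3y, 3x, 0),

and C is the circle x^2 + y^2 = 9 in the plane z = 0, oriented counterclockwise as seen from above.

Let S be the flat disk x^2 + y^2 ≤ 9 in the plane z = 0, with upward unit normal n̂ = ẑ. By Stokes' theorem,

    ∮_C F · dr = ∬_S (∇ × F) · n̂ dS = ∬_D (curl F)_z dA,

where D is the disk x^2 + y^2 ≤ 9.

Compute the curl of F = (-3y^3 - 3y, 3x, 0):
    (∇ × F)_x = ∂F_z/∂y - ∂F_y/∂z = 0,
    (∇ × F)_y = ∂F_x/∂z - ∂F_z/∂x = 0,
    (∇ × F)_z = ∂F_y/∂x - ∂F_x/∂y = 9y^2 + 6.

On z = 0, (curl F)_z = 9y^2 + 6.

Convert to polar (x = r cos θ, y = r sin θ, dA = r dr dθ); the integrand becomes 9r^2sin(θ)^2 + 6, so

    ∬_D (curl F)_z dA = ∫_0^{2π} ∫_0^{3} (9r^2sin(θ)^2 + 6) · r dr dθ.

Inner (r from 0 to 3): 729sin(θ)^2/4 + 27.
Outer (θ from 0 to 2π): 945π/4.

Therefore ∮_C F · dr = 945π/4.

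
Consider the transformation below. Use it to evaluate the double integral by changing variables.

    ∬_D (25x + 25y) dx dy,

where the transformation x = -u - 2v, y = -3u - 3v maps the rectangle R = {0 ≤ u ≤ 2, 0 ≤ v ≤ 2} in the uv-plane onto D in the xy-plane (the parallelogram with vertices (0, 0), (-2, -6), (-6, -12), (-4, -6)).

Compute the Jacobian determinant of (x, y) with respect to (u, v):

    ∂(x,y)/∂(u,v) = | -1  -2 | = (-1)(-3) - (-2)(-3) = -3.
                   | -3  -3 |

Its absolute value is |J| = 3 (the area scaling factor).

Substituting x = -u - 2v, y = -3u - 3v into the integrand,

    25x + 25y → -100u - 125v,

so the integral becomes

    ∬_R (-100u - 125v) · |J| du dv = ∫_0^2 ∫_0^2 (-300u - 375v) dv du.

Inner (v): -600u - 750.
Outer (u): -2700.

Therefore ∬_D (25x + 25y) dx dy = -2700.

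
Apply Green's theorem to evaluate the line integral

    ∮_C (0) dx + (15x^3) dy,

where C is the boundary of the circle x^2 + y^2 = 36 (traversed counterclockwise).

Green's theorem converts the closed line integral into a double integral over the enclosed region D:

    ∮_C P dx + Q dy = ∬_D (∂Q/∂x - ∂P/∂y) dA.

Here P = 0, Q = 15x^3, so

    ∂Q/∂x = 45x^2,    ∂P/∂y = 0,
    ∂Q/∂x - ∂P/∂y = 45x^2.

D is the region x^2 + y^2 ≤ 36. Evaluating the double integral:

In polar coordinates (x = r cos θ, y = r sin θ, dA = r dr dθ) the integrand becomes 45r^2cos(θ)^2, so

    ∬_D (45x^2) dA = ∫_0^{2π} ∫_0^{6} (45r^2cos(θ)^2) · r dr dθ.

Inner (r from 0 to 6): 14580cos(θ)^2.
Outer (θ from 0 to 2π): 14580π.

Therefore ∮_C P dx + Q dy = 14580π.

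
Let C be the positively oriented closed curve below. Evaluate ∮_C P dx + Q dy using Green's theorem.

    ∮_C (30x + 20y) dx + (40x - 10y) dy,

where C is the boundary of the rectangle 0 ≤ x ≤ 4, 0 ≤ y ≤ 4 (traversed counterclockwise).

Green's theorem converts the closed line integral into a double integral over the enclosed region D:

    ∮_C P dx + Q dy = ∬_D (∂Q/∂x - ∂P/∂y) dA.

Here P = 30x + 20y, Q = 40x - 10y, so

    ∂Q/∂x = 40,    ∂P/∂y = 20,
    ∂Q/∂x - ∂P/∂y = 20.

D is the region 0 ≤ x ≤ 4, 0 ≤ y ≤ 4. Evaluating the double integral:

    ∬_D (20) dA = ∫_0^{4} ∫_0^{4} (20) dy dx.

Inner (y from 0 to 4): 80.
Outer (x from 0 to 4): 320.

Therefore ∮_C P dx + Q dy = 320.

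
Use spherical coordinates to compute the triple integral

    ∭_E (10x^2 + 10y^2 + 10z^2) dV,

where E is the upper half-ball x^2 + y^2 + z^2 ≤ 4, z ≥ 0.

In spherical coordinates, x = ρ sin(φ) cos(θ), y = ρ sin(φ) sin(θ), z = ρ cos(φ), and dV = ρ^2 sin(φ) dρ dφ dθ.

The integrand becomes 10ρ^2, so

    ∭_E (10x^2 + 10y^2 + 10z^2) dV = ∫_{0}^{2π} ∫_{0}^{π/2} ∫_{0}^{2} (10ρ^2) · ρ^2 sin(φ) dρ dφ dθ.

Inner (ρ): 64sin(φ).
Middle (φ): 64.
Outer (θ): 128π.

Therefore the triple integral equals 128π.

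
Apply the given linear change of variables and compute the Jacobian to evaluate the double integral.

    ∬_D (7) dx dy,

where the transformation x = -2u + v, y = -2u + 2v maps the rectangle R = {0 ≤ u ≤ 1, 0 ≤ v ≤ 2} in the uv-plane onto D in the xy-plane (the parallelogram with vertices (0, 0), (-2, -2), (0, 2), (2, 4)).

Compute the Jacobian determinant of (x, y) with respect to (u, v):

    ∂(x,y)/∂(u,v) = | -2  1 | = (-2)(2) - (1)(-2) = -2.
                   | -2  2 |

Its absolute value is |J| = 2 (the area scaling factor).

Substituting x = -2u + v, y = -2u + 2v into the integrand,

    7 → 7,

so the integral becomes

    ∬_R (7) · |J| du dv = ∫_0^1 ∫_0^2 (14) dv du.

Inner (v): 28.
Outer (u): 28.

Therefore ∬_D (7) dx dy = 28.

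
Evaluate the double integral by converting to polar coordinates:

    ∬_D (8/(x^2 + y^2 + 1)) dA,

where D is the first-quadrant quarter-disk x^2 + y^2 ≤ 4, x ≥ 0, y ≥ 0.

The region D is 0 ≤ r ≤ 2, 0 ≤ θ ≤ π/2 in polar coordinates, where x = r cos(θ), y = r sin(θ), and dA = r dr dθ.

Under the substitution, the integrand becomes 8/(r^2 + 1), so

    ∬_D (8/(x^2 + y^2 + 1)) dA = ∫_{0}^{π/2} ∫_{0}^{2} (8/(r^2 + 1)) · r dr dθ.

Inner integral (in r): ∫_{0}^{2} (8/(r^2 + 1)) · r dr = log(625).

Outer integral (in θ): ∫_{0}^{π/2} (log(625)) dθ = 2π log(5).

Therefore ∬_D (8/(x^2 + y^2 + 1)) dA = 2π log(5).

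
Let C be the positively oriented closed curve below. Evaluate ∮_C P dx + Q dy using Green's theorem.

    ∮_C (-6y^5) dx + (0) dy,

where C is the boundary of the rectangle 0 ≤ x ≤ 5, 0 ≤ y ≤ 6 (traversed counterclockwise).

Green's theorem converts the closed line integral into a double integral over the enclosed region D:

    ∮_C P dx + Q dy = ∬_D (∂Q/∂x - ∂P/∂y) dA.

Here P = -6y^5, Q = 0, so

    ∂Q/∂x = 0,    ∂P/∂y = -30y^4,
    ∂Q/∂x - ∂P/∂y = 30y^4.

D is the region 0 ≤ x ≤ 5, 0 ≤ y ≤ 6. Evaluating the double integral:

    ∬_D (30y^4) dA = ∫_0^{5} ∫_0^{6} (30y^4) dy dx.

Inner (y from 0 to 6): 46656.
Outer (x from 0 to 5): 233280.

Therefore ∮_C P dx + Q dy = 233280.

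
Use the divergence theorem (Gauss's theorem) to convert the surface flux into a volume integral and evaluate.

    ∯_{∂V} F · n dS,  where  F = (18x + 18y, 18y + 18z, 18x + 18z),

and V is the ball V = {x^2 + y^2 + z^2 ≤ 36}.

By the divergence theorem,

    ∯_{∂V} F · n dS = ∭_V (∇ · F) dV.

Compute the divergence:
    ∇ · F = ∂F_x/∂x + ∂F_y/∂y + ∂F_z/∂z = 18 + 18 + 18 = 54.

In spherical coordinates, x = ρ sin(φ) cos(θ), y = ρ sin(φ) sin(θ), z = ρ cos(φ), dV = ρ^2 sin(φ) dρ dφ dθ, with 0 ≤ ρ ≤ 6, 0 ≤ φ ≤ π, 0 ≤ θ ≤ 2π.

The integrand, after substitution and multiplying by the volume element, becomes (54) · ρ^2 sin(φ), so

    ∭_V (∇·F) dV = ∫_0^{2π} ∫_0^{π} ∫_0^{6} (54) · ρ^2 sin(φ) dρ dφ dθ.

Inner (ρ from 0 to 6): 3888sin(φ).
Middle (φ from 0 to π): 7776.
Outer (θ from 0 to 2π): 15552π.

Therefore ∯_{∂V} F · n dS = 15552π.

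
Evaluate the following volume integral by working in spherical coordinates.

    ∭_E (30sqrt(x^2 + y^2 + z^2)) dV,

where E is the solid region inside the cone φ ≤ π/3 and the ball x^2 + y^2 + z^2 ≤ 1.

In spherical coordinates, x = ρ sin(φ) cos(θ), y = ρ sin(φ) sin(θ), z = ρ cos(φ), and dV = ρ^2 sin(φ) dρ dφ dθ.

The integrand becomes 30ρ, so

    ∭_E (30sqrt(x^2 + y^2 + z^2)) dV = ∫_{0}^{2π} ∫_{0}^{π/3} ∫_{0}^{1} (30ρ) · ρ^2 sin(φ) dρ dφ dθ.

Inner (ρ): 15sin(φ)/2.
Middle (φ): 15/4.
Outer (θ): 15π/2.

Therefore the triple integral equals 15π/2.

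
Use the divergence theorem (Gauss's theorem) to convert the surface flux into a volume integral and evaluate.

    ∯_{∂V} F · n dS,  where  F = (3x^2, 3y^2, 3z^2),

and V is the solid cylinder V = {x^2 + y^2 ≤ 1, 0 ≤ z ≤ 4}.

By the divergence theorem,

    ∯_{∂V} F · n dS = ∭_V (∇ · F) dV.

Compute the divergence:
    ∇ · F = ∂F_x/∂x + ∂F_y/∂y + ∂F_z/∂z = 6x + 6y + 6z.

In cylindrical coordinates, x = r cos(θ), y = r sin(θ), z = z, dV = r dr dθ dz, with 0 ≤ r ≤ 1, 0 ≤ θ ≤ 2π, 0 ≤ z ≤ 4.

The integrand, after substitution and multiplying by the volume element, becomes (6sqrt(2)r sin(θ + π/4) + 6z) · r, so

    ∭_V (∇·F) dV = ∫_0^{2π} ∫_0^{1} ∫_0^{4} (6sqrt(2)r sin(θ + π/4) + 6z) · r dz dr dθ.

Inner (z from 0 to 4): 24r (sqrt(2)r sin(θ + π/4) + 2).
Middle (r from 0 to 1): 8sqrt(2)sin(θ + π/4) + 24.
Outer (θ from 0 to 2π): 48π.

Therefore ∯_{∂V} F · n dS = 48π.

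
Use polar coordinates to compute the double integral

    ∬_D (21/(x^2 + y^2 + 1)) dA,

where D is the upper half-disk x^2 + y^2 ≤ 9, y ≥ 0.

The region D is 0 ≤ r ≤ 3, 0 ≤ θ ≤ π in polar coordinates, where x = r cos(θ), y = r sin(θ), and dA = r dr dθ.

Under the substitution, the integrand becomes 21/(r^2 + 1), so

    ∬_D (21/(x^2 + y^2 + 1)) dA = ∫_{0}^{π} ∫_{0}^{3} (21/(r^2 + 1)) · r dr dθ.

Inner integral (in r): ∫_{0}^{3} (21/(r^2 + 1)) · r dr = 21log(10)/2.

Outer integral (in θ): ∫_{0}^{π} (21log(10)/2) dθ = 21π log(10)/2.

Therefore ∬_D (21/(x^2 + y^2 + 1)) dA = 21π log(10)/2.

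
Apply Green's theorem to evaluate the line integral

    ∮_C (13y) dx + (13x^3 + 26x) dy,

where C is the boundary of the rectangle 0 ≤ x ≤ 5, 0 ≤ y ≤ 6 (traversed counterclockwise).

Green's theorem converts the closed line integral into a double integral over the enclosed region D:

    ∮_C P dx + Q dy = ∬_D (∂Q/∂x - ∂P/∂y) dA.

Here P = 13y, Q = 13x^3 + 26x, so

    ∂Q/∂x = 39x^2 + 26,    ∂P/∂y = 13,
    ∂Q/∂x - ∂P/∂y = 39x^2 + 13.

D is the region 0 ≤ x ≤ 5, 0 ≤ y ≤ 6. Evaluating the double integral:

    ∬_D (39x^2 + 13) dA = ∫_0^{5} ∫_0^{6} (39x^2 + 13) dy dx.

Inner (y from 0 to 6): 234x^2 + 78.
Outer (x from 0 to 5): 10140.

Therefore ∮_C P dx + Q dy = 10140.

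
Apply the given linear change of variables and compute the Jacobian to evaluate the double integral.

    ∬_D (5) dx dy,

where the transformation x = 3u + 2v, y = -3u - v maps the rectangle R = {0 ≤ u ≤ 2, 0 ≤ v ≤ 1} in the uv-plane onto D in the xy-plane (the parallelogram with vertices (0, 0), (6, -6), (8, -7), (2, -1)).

Compute the Jacobian determinant of (x, y) with respect to (u, v):

    ∂(x,y)/∂(u,v) = | 3  2 | = (3)(-1) - (2)(-3) = 3.
                   | -3  -1 |

Its absolute value is |J| = 3 (the area scaling factor).

Substituting x = 3u + 2v, y = -3u - v into the integrand,

    5 → 5,

so the integral becomes

    ∬_R (5) · |J| du dv = ∫_0^2 ∫_0^1 (15) dv du.

Inner (v): 15.
Outer (u): 30.

Therefore ∬_D (5) dx dy = 30.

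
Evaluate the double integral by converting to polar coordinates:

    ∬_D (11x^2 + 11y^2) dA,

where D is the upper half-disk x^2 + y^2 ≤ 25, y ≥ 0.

The region D is 0 ≤ r ≤ 5, 0 ≤ θ ≤ π in polar coordinates, where x = r cos(θ), y = r sin(θ), and dA = r dr dθ.

Under the substitution, the integrand becomes 11r^2, so

    ∬_D (11x^2 + 11y^2) dA = ∫_{0}^{π} ∫_{0}^{5} (11r^2) · r dr dθ.

Inner integral (in r): ∫_{0}^{5} (11r^2) · r dr = 6875/4.

Outer integral (in θ): ∫_{0}^{π} (6875/4) dθ = 6875π/4.

Therefore ∬_D (11x^2 + 11y^2) dA = 6875π/4.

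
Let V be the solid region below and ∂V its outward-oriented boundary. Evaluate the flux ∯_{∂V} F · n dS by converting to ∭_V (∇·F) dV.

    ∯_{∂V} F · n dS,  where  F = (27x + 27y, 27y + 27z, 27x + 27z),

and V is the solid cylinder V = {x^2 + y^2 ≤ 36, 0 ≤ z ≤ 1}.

By the divergence theorem,

    ∯_{∂V} F · n dS = ∭_V (∇ · F) dV.

Compute the divergence:
    ∇ · F = ∂F_x/∂x + ∂F_y/∂y + ∂F_z/∂z = 27 + 27 + 27 = 81.

In cylindrical coordinates, x = r cos(θ), y = r sin(θ), z = z, dV = r dr dθ dz, with 0 ≤ r ≤ 6, 0 ≤ θ ≤ 2π, 0 ≤ z ≤ 1.

The integrand, after substitution and multiplying by the volume element, becomes (81) · r, so

    ∭_V (∇·F) dV = ∫_0^{2π} ∫_0^{6} ∫_0^{1} (81) · r dz dr dθ.

Inner (z from 0 to 1): 81r.
Middle (r from 0 to 6): 1458.
Outer (θ from 0 to 2π): 2916π.

Therefore ∯_{∂V} F · n dS = 2916π.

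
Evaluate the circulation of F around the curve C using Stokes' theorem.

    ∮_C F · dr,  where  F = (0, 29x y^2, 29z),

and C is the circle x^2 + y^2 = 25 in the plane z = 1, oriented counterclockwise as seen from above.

Let S be the flat disk x^2 + y^2 ≤ 25 in the plane z = 1, with upward unit normal n̂ = ẑ. By Stokes' theorem,

    ∮_C F · dr = ∬_S (∇ × F) · n̂ dS = ∬_D (curl F)_z dA,

where D is the disk x^2 + y^2 ≤ 25.

Compute the curl of F = (0, 29x y^2, 29z):
    (∇ × F)_x = ∂F_z/∂y - ∂F_y/∂z = 0,
    (∇ × F)_y = ∂F_x/∂z - ∂F_z/∂x = 0,
    (∇ × F)_z = ∂F_y/∂x - ∂F_x/∂y = 29y^2.

On z = 1, (curl F)_z = 29y^2.

Convert to polar (x = r cos θ, y = r sin θ, dA = r dr dθ); the integrand becomes 29r^2sin(θ)^2, so

    ∬_D (curl F)_z dA = ∫_0^{2π} ∫_0^{5} (29r^2sin(θ)^2) · r dr dθ.

Inner (r from 0 to 5): 18125sin(θ)^2/4.
Outer (θ from 0 to 2π): 18125π/4.

Therefore ∮_C F · dr = 18125π/4.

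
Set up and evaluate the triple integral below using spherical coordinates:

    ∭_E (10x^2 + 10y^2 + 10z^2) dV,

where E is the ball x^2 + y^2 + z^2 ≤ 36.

In spherical coordinates, x = ρ sin(φ) cos(θ), y = ρ sin(φ) sin(θ), z = ρ cos(φ), and dV = ρ^2 sin(φ) dρ dφ dθ.

The integrand becomes 10ρ^2, so

    ∭_E (10x^2 + 10y^2 + 10z^2) dV = ∫_{0}^{2π} ∫_{0}^{π} ∫_{0}^{6} (10ρ^2) · ρ^2 sin(φ) dρ dφ dθ.

Inner (ρ): 15552sin(φ).
Middle (φ): 31104.
Outer (θ): 62208π.

Therefore the triple integral equals 62208π.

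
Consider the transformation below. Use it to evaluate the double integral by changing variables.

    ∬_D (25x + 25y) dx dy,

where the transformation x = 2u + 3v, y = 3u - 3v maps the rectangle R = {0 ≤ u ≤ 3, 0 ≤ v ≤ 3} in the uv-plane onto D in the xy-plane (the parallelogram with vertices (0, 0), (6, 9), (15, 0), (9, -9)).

Compute the Jacobian determinant of (x, y) with respect to (u, v):

    ∂(x,y)/∂(u,v) = | 2  3 | = (2)(-3) - (3)(3) = -15.
                   | 3  -3 |

Its absolute value is |J| = 15 (the area scaling factor).

Substituting x = 2u + 3v, y = 3u - 3v into the integrand,

    25x + 25y → 125u,

so the integral becomes

    ∬_R (125u) · |J| du dv = ∫_0^3 ∫_0^3 (1875u) dv du.

Inner (v): 5625u.
Outer (u): 50625/2.

Therefore ∬_D (25x + 25y) dx dy = 50625/2.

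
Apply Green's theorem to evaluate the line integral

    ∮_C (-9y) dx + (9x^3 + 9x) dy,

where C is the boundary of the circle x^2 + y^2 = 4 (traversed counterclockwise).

Green's theorem converts the closed line integral into a double integral over the enclosed region D:

    ∮_C P dx + Q dy = ∬_D (∂Q/∂x - ∂P/∂y) dA.

Here P = -9y, Q = 9x^3 + 9x, so

    ∂Q/∂x = 27x^2 + 9,    ∂P/∂y = -9,
    ∂Q/∂x - ∂P/∂y = 27x^2 + 18.

D is the region x^2 + y^2 ≤ 4. Evaluating the double integral:

In polar coordinates (x = r cos θ, y = r sin θ, dA = r dr dθ) the integrand becomes 27r^2cos(θ)^2 + 18, so

    ∬_D (27x^2 + 18) dA = ∫_0^{2π} ∫_0^{2} (27r^2cos(θ)^2 + 18) · r dr dθ.

Inner (r from 0 to 2): 108cos(θ)^2 + 36.
Outer (θ from 0 to 2π): 180π.

Therefore ∮_C P dx + Q dy = 180π.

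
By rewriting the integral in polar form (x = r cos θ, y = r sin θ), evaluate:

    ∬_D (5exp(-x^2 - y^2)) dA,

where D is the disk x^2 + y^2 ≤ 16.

The region D is 0 ≤ r ≤ 4, 0 ≤ θ ≤ 2π in polar coordinates, where x = r cos(θ), y = r sin(θ), and dA = r dr dθ.

Under the substitution, the integrand becomes 5exp(-r^2), so

    ∬_D (5exp(-x^2 - y^2)) dA = ∫_{0}^{2π} ∫_{0}^{4} (5exp(-r^2)) · r dr dθ.

Inner integral (in r): ∫_{0}^{4} (5exp(-r^2)) · r dr = 5/2 - 5exp(-16)/2.

Outer integral (in θ): ∫_{0}^{2π} (5/2 - 5exp(-16)/2) dθ = -5π exp(-16) + 5π.

Therefore ∬_D (5exp(-x^2 - y^2)) dA = -5π exp(-16) + 5π.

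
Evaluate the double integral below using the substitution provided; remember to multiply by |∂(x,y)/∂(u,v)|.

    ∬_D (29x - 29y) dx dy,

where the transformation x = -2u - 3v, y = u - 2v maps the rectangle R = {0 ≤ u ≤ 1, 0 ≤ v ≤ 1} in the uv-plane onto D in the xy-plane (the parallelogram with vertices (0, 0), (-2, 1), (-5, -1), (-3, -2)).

Compute the Jacobian determinant of (x, y) with respect to (u, v):

    ∂(x,y)/∂(u,v) = | -2  -3 | = (-2)(-2) - (-3)(1) = 7.
                   | 1  -2 |

Its absolute value is |J| = 7 (the area scaling factor).

Substituting x = -2u - 3v, y = u - 2v into the integrand,

    29x - 29y → -87u - 29v,

so the integral becomes

    ∬_R (-87u - 29v) · |J| du dv = ∫_0^1 ∫_0^1 (-609u - 203v) dv du.

Inner (v): -609u - 203/2.
Outer (u): -406.

Therefore ∬_D (29x - 29y) dx dy = -406.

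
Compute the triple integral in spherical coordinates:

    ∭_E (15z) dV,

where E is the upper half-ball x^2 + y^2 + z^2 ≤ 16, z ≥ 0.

In spherical coordinates, x = ρ sin(φ) cos(θ), y = ρ sin(φ) sin(θ), z = ρ cos(φ), and dV = ρ^2 sin(φ) dρ dφ dθ.

The integrand becomes 15ρ cos(φ), so

    ∭_E (15z) dV = ∫_{0}^{2π} ∫_{0}^{π/2} ∫_{0}^{4} (15ρ cos(φ)) · ρ^2 sin(φ) dρ dφ dθ.

Inner (ρ): 480sin(2φ).
Middle (φ): 480.
Outer (θ): 960π.

Therefore the triple integral equals 960π.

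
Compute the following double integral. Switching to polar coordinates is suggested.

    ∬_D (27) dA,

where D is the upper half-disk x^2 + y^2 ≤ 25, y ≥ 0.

The region D is 0 ≤ r ≤ 5, 0 ≤ θ ≤ π in polar coordinates, where x = r cos(θ), y = r sin(θ), and dA = r dr dθ.

Under the substitution, the integrand becomes 27, so

    ∬_D (27) dA = ∫_{0}^{π} ∫_{0}^{5} (27) · r dr dθ.

Inner integral (in r): ∫_{0}^{5} (27) · r dr = 675/2.

Outer integral (in θ): ∫_{0}^{π} (675/2) dθ = 675π/2.

Therefore ∬_D (27) dA = 675π/2.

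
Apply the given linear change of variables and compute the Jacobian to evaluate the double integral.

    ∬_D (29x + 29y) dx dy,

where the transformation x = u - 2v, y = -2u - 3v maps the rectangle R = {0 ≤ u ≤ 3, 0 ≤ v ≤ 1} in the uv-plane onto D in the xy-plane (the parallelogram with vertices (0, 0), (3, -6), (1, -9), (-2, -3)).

Compute the Jacobian determinant of (x, y) with respect to (u, v):

    ∂(x,y)/∂(u,v) = | 1  -2 | = (1)(-3) - (-2)(-2) = -7.
                   | -2  -3 |

Its absolute value is |J| = 7 (the area scaling factor).

Substituting x = u - 2v, y = -2u - 3v into the integrand,

    29x + 29y → -29u - 145v,

so the integral becomes

    ∬_R (-29u - 145v) · |J| du dv = ∫_0^3 ∫_0^1 (-203u - 1015v) dv du.

Inner (v): -203u - 1015/2.
Outer (u): -2436.

Therefore ∬_D (29x + 29y) dx dy = -2436.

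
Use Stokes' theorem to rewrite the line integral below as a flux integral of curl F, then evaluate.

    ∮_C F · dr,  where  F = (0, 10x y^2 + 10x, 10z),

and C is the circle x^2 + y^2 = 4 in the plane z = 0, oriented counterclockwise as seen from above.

Let S be the flat disk x^2 + y^2 ≤ 4 in the plane z = 0, with upward unit normal n̂ = ẑ. By Stokes' theorem,

    ∮_C F · dr = ∬_S (∇ × F) · n̂ dS = ∬_D (curl F)_z dA,

where D is the disk x^2 + y^2 ≤ 4.

Compute the curl of F = (0, 10x y^2 + 10x, 10z):
    (∇ × F)_x = ∂F_z/∂y - ∂F_y/∂z = 0,
    (∇ × F)_y = ∂F_x/∂z - ∂F_z/∂x = 0,
    (∇ × F)_z = ∂F_y/∂x - ∂F_x/∂y = 10y^2 + 10.

On z = 0, (curl F)_z = 10y^2 + 10.

Convert to polar (x = r cos θ, y = r sin θ, dA = r dr dθ); the integrand becomes 10r^2sin(θ)^2 + 10, so

    ∬_D (curl F)_z dA = ∫_0^{2π} ∫_0^{2} (10r^2sin(θ)^2 + 10) · r dr dθ.

Inner (r from 0 to 2): 40 - 20cos(2θ).
Outer (θ from 0 to 2π): 80π.

Therefore ∮_C F · dr = 80π.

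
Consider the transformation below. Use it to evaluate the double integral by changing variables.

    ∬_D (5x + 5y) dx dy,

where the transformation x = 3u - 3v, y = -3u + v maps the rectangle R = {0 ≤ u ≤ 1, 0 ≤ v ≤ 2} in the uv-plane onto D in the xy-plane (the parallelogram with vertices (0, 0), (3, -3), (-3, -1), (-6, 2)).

Compute the Jacobian determinant of (x, y) with respect to (u, v):

    ∂(x,y)/∂(u,v) = | 3  -3 | = (3)(1) - (-3)(-3) = -6.
                   | -3  1 |

Its absolute value is |J| = 6 (the area scaling factor).

Substituting x = 3u - 3v, y = -3u + v into the integrand,

    5x + 5y → -10v,

so the integral becomes

    ∬_R (-10v) · |J| du dv = ∫_0^1 ∫_0^2 (-60v) dv du.

Inner (v): -120.
Outer (u): -120.

Therefore ∬_D (5x + 5y) dx dy = -120.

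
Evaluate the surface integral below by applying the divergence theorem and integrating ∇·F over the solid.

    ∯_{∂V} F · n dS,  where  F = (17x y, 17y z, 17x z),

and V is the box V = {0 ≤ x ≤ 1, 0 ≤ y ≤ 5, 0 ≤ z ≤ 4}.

By the divergence theorem,

    ∯_{∂V} F · n dS = ∭_V (∇ · F) dV.

Compute the divergence:
    ∇ · F = ∂F_x/∂x + ∂F_y/∂y + ∂F_z/∂z = 17y + 17z + 17x = 17x + 17y + 17z.

V is a rectangular box, so dV = dx dy dz with 0 ≤ x ≤ 1, 0 ≤ y ≤ 5, 0 ≤ z ≤ 4.

Integrate (17x + 17y + 17z) over V as an iterated integral:

    ∭_V (∇·F) dV = ∫_0^{1} ∫_0^{5} ∫_0^{4} (17x + 17y + 17z) dz dy dx.

Inner (z from 0 to 4): 68x + 68y + 136.
Middle (y from 0 to 5): 340x + 1530.
Outer (x from 0 to 1): 1700.

Therefore ∯_{∂V} F · n dS = 1700.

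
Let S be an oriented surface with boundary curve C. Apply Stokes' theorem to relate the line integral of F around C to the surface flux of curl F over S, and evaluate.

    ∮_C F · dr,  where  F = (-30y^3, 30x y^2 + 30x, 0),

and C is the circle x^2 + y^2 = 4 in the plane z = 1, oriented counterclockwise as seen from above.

Let S be the flat disk x^2 + y^2 ≤ 4 in the plane z = 1, with upward unit normal n̂ = ẑ. By Stokes' theorem,

    ∮_C F · dr = ∬_S (∇ × F) · n̂ dS = ∬_D (curl F)_z dA,

where D is the disk x^2 + y^2 ≤ 4.

Compute the curl of F = (-30y^3, 30x y^2 + 30x, 0):
    (∇ × F)_x = ∂F_z/∂y - ∂F_y/∂z = 0,
    (∇ × F)_y = ∂F_x/∂z - ∂F_z/∂x = 0,
    (∇ × F)_z = ∂F_y/∂x - ∂F_x/∂y = 120y^2 + 30.

On z = 1, (curl F)_z = 120y^2 + 30.

Convert to polar (x = r cos θ, y = r sin θ, dA = r dr dθ); the integrand becomes 120r^2sin(θ)^2 + 30, so

    ∬_D (curl F)_z dA = ∫_0^{2π} ∫_0^{2} (120r^2sin(θ)^2 + 30) · r dr dθ.

Inner (r from 0 to 2): 480sin(θ)^2 + 60.
Outer (θ from 0 to 2π): 600π.

Therefore ∮_C F · dr = 600π.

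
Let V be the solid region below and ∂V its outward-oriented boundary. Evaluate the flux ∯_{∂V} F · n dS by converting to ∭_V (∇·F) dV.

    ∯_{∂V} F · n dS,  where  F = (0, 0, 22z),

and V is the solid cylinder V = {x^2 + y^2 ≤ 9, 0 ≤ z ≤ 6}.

By the divergence theorem,

    ∯_{∂V} F · n dS = ∭_V (∇ · F) dV.

Compute the divergence:
    ∇ · F = ∂F_x/∂x + ∂F_y/∂y + ∂F_z/∂z = 0 + 0 + 22 = 22.

In cylindrical coordinates, x = r cos(θ), y = r sin(θ), z = z, dV = r dr dθ dz, with 0 ≤ r ≤ 3, 0 ≤ θ ≤ 2π, 0 ≤ z ≤ 6.

The integrand, after substitution and multiplying by the volume element, becomes (22) · r, so

    ∭_V (∇·F) dV = ∫_0^{2π} ∫_0^{3} ∫_0^{6} (22) · r dz dr dθ.

Inner (z from 0 to 6): 132r.
Middle (r from 0 to 3): 594.
Outer (θ from 0 to 2π): 1188π.

Therefore ∯_{∂V} F · n dS = 1188π.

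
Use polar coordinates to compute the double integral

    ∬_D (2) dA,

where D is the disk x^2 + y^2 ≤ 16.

The region D is 0 ≤ r ≤ 4, 0 ≤ θ ≤ 2π in polar coordinates, where x = r cos(θ), y = r sin(θ), and dA = r dr dθ.

Under the substitution, the integrand becomes 2, so

    ∬_D (2) dA = ∫_{0}^{2π} ∫_{0}^{4} (2) · r dr dθ.

Inner integral (in r): ∫_{0}^{4} (2) · r dr = 16.

Outer integral (in θ): ∫_{0}^{2π} (16) dθ = 32π.

Therefore ∬_D (2) dA = 32π.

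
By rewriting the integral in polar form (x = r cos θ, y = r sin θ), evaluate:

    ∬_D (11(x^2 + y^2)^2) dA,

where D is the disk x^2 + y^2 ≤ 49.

The region D is 0 ≤ r ≤ 7, 0 ≤ θ ≤ 2π in polar coordinates, where x = r cos(θ), y = r sin(θ), and dA = r dr dθ.

Under the substitution, the integrand becomes 11r^4, so

    ∬_D (11(x^2 + y^2)^2) dA = ∫_{0}^{2π} ∫_{0}^{7} (11r^4) · r dr dθ.

Inner integral (in r): ∫_{0}^{7} (11r^4) · r dr = 1294139/6.

Outer integral (in θ): ∫_{0}^{2π} (1294139/6) dθ = 1294139π/3.

Therefore ∬_D (11(x^2 + y^2)^2) dA = 1294139π/3.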